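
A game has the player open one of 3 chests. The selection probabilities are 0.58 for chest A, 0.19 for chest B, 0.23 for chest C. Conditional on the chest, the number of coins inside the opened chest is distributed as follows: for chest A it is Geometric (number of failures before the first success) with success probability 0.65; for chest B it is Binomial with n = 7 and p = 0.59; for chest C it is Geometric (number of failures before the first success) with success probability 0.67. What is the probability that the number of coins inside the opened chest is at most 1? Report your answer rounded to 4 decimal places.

Conditional on each chest, P(X ≤ 1): A: 0.8775; B: 0.0215655; C: 0.8911.
By total probability, P(X ≤ 1) = 0.58·0.8775 + 0.19·0.0215655 + 0.23·0.8911 = 0.718.

0.7180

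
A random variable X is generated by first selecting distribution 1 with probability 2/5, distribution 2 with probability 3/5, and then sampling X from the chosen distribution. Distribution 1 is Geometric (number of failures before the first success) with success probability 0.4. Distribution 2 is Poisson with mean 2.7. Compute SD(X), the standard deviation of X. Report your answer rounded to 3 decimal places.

1.862

Per component, 1: μ=1.5, E[X²]=6; 2: μ=2.7, E[X²]=9.99.
E[X] = 0.4·1.5 + 0.6·2.7 = 2.22.
E[X²] = 0.4·6 + 0.6·9.99 = 8.394.
Var(X) = E[X²] − (E[X])² = 8.394 − 4.9284 = 3.4656.
SD(X) = √3.4656 = 1.86161.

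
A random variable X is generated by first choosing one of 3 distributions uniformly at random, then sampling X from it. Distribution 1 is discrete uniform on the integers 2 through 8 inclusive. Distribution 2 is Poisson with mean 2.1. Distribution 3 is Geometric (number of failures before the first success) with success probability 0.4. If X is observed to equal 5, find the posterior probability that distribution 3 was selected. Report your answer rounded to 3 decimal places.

Likelihoods P(X=5 | ·): 1: 0.142857; 2: 0.041677; 3: 0.031104.
Posterior ∝ prior × likelihood. Numerator for 3: 0.333333·0.031104 = 0.010368.
Normalizing constant: 0.333333·0.142857 + 0.333333·0.041677 + 0.333333·0.031104 = 0.0718794.
P(3 | observation) = 0.010368 / 0.0718794 = 0.144242.

0.144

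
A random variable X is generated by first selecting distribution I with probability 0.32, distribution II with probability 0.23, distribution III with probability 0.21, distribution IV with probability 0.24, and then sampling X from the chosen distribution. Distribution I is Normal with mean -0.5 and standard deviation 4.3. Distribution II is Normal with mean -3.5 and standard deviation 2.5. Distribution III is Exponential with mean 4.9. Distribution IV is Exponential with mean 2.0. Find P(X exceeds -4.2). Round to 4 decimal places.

Conditional on each component, P(X > -4.2): I: 0.805234; II: 0.610261; III: 1; IV: 1.
By total probability, P(X > -4.2) = 0.32·0.805234 + 0.23·0.610261 + 0.21·1 + 0.24·1 = 0.848035.

0.8480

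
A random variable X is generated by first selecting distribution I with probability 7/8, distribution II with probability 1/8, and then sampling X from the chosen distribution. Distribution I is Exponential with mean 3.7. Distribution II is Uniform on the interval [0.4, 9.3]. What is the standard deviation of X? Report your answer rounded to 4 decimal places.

3.5984

Per component, I: μ=3.7, E[X²]=27.38; II: μ=4.85, E[X²]=30.1233.
E[X] = 0.875·3.7 + 0.125·4.85 = 3.84375.
E[X²] = 0.875·27.38 + 0.125·30.1233 = 27.7229.
Var(X) = E[X²] − (E[X])² = 27.7229 − 14.7744 = 12.9485.
SD(X) = √12.9485 = 3.5984.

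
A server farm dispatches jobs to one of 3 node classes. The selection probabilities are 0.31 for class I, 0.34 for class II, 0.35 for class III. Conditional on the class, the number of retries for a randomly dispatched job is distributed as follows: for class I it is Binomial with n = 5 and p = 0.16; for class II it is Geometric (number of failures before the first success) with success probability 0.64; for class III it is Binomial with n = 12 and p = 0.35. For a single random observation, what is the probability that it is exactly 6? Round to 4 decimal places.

0.0453

Conditional on each class, P(X = 6): I: 0; II: 0.00139314; III: 0.128103.
By total probability, P(X = 6) = 0.31·0 + 0.34·0.00139314 + 0.35·0.128103 = 0.0453098.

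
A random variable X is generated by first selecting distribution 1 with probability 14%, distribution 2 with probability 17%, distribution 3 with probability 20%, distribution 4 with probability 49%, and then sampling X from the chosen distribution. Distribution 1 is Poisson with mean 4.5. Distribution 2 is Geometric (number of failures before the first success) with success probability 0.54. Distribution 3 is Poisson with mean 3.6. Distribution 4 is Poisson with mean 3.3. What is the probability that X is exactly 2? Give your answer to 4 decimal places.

0.1690

Conditional on each component, P(X = 2): 1: 0.112479; 2: 0.114264; 3: 0.177058; 4: 0.200829.
By total probability, P(X = 2) = 0.14·0.112479 + 0.17·0.114264 + 0.2·0.177058 + 0.49·0.200829 = 0.16899.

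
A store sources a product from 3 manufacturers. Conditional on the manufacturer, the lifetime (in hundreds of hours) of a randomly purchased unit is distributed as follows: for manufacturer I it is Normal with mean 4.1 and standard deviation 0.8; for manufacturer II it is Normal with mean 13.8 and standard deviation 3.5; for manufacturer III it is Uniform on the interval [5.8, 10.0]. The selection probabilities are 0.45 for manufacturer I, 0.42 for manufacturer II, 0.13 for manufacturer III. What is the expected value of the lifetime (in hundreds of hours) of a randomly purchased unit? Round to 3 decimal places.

8.668

Component means — I: 4.1; II: 13.8; III: 7.9.
E[X] = 0.45·4.1 + 0.42·13.8 + 0.13·7.9 = 8.668.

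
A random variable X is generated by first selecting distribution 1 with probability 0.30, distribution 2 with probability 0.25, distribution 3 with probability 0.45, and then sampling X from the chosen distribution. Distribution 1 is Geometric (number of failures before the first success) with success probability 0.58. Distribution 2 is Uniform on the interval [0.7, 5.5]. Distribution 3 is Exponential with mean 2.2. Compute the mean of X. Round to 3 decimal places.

1.982

Component means — 1: 0.724138; 2: 3.1; 3: 2.2.
E[X] = 0.3·0.724138 + 0.25·3.1 + 0.45·2.2 = 1.98224.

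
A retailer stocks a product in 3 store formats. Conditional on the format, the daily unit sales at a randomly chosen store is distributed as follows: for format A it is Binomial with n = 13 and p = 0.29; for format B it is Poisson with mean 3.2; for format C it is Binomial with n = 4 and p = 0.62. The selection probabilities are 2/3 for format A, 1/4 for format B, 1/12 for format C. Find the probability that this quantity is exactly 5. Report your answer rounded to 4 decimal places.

Conditional on each format, P(X = 5): A: 0.170465; B: 0.113979; C: 0.
By total probability, P(X = 5) = 0.666667·0.170465 + 0.25·0.113979 + 0.0833333·0 = 0.142138.

0.1421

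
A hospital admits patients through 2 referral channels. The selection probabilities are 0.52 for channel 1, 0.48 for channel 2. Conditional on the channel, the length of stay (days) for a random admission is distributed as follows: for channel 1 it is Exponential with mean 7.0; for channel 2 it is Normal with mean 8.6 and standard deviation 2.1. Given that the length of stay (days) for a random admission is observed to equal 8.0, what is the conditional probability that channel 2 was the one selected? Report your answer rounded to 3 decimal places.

0.787

Likelihoods f(8.0 | ·): 1: 0.0455581; 2: 0.182375.
Posterior ∝ prior × likelihood. Numerator for 2: 0.48·0.182375 = 0.0875398.
Normalizing constant: 0.52·0.0455581 + 0.48·0.182375 = 0.11123.
P(2 | observation) = 0.0875398 / 0.11123 = 0.787016.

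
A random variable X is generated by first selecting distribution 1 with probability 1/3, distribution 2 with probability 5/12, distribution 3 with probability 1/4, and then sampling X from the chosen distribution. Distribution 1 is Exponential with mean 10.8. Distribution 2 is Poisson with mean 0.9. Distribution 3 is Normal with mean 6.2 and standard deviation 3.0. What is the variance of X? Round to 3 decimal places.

59.807

Per component, 1: μ=10.8, E[X²]=233.28; 2: μ=0.9, E[X²]=1.71; 3: μ=6.2, E[X²]=47.44.
E[X] = 0.333333·10.8 + 0.416667·0.9 + 0.25·6.2 = 5.525.
E[X²] = 0.333333·233.28 + 0.416667·1.71 + 0.25·47.44 = 90.3325.
Var(X) = E[X²] − (E[X])² = 90.3325 − 30.5256 = 59.8069.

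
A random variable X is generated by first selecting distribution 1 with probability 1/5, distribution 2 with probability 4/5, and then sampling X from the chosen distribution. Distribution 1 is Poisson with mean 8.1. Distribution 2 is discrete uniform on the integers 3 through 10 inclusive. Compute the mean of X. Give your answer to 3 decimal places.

6.820

Component means — 1: 8.1; 2: 6.5.
E[X] = 0.2·8.1 + 0.8·6.5 = 6.82.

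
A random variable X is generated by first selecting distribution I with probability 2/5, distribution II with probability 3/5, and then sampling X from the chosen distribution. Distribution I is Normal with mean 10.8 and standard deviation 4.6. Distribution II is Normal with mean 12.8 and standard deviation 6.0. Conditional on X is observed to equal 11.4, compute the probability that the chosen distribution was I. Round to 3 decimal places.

Likelihoods f(11.4 | ·): I: 0.085992; II: 0.0647048.
Posterior ∝ prior × likelihood. Numerator for I: 0.4·0.085992 = 0.0343968.
Normalizing constant: 0.4·0.085992 + 0.6·0.0647048 = 0.0732197.
P(I | observation) = 0.0343968 / 0.0732197 = 0.469775.

0.470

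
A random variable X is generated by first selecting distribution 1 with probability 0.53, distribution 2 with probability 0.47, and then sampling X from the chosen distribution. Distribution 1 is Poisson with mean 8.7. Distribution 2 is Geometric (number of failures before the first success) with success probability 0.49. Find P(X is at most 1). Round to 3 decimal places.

0.349

Conditional on each component, P(X ≤ 1): 1: 0.00161588; 2: 0.7399.
By total probability, P(X ≤ 1) = 0.53·0.00161588 + 0.47·0.7399 = 0.348609.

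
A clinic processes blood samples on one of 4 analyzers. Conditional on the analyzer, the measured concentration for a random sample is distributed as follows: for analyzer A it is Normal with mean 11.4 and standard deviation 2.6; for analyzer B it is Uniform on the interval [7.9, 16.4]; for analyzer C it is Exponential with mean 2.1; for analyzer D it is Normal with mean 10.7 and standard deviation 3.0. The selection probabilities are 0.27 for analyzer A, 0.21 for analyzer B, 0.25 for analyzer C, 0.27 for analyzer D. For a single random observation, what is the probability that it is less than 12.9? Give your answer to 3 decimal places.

0.774

Conditional on each analyzer, P(X < 12.9): A: 0.718004; B: 0.588235; C: 0.997851; D: 0.768322.
By total probability, P(X < 12.9) = 0.27·0.718004 + 0.21·0.588235 + 0.25·0.997851 + 0.27·0.768322 = 0.7743.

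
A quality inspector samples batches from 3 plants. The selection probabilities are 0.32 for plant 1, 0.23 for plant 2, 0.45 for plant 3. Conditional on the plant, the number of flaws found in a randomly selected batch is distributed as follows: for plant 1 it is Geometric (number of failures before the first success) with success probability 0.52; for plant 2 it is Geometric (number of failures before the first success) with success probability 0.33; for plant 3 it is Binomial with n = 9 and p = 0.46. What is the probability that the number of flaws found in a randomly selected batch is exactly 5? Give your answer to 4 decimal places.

0.1138

Conditional on each plant, P(X = 5): 1: 0.0132498; 2: 0.0445541; 3: 0.220666.
By total probability, P(X = 5) = 0.32·0.0132498 + 0.23·0.0445541 + 0.45·0.220666 = 0.113787.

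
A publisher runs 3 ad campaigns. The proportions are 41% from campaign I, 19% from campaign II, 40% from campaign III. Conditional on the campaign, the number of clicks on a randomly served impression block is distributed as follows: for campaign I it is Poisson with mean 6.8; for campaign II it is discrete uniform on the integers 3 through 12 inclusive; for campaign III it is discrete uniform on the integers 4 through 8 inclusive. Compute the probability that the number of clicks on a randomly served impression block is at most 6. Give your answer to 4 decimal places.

Conditional on each campaign, P(X ≤ 6): I: 0.479916; II: 0.4; III: 0.6.
By total probability, P(X ≤ 6) = 0.41·0.479916 + 0.19·0.4 + 0.4·0.6 = 0.512766.

0.5128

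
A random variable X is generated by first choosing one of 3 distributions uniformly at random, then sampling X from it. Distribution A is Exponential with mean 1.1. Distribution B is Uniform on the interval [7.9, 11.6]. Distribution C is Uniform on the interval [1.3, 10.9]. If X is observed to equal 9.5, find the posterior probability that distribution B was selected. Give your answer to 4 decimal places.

0.7215

Likelihoods f(9.5 | ·): A: 0.000161392; B: 0.27027; C: 0.104167.
Posterior ∝ prior × likelihood. Numerator for B: 0.333333·0.27027 = 0.0900901.
Normalizing constant: 0.333333·0.000161392 + 0.333333·0.27027 + 0.333333·0.104167 = 0.124866.
P(B | observation) = 0.0900901 / 0.124866 = 0.721494.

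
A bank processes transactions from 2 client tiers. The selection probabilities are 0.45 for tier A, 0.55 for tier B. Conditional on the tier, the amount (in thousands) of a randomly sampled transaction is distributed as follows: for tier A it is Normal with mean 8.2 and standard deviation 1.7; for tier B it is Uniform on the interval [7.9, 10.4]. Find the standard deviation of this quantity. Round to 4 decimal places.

Per component, A: μ=8.2, E[X²]=70.13; B: μ=9.15, E[X²]=84.2433.
E[X] = 0.45·8.2 + 0.55·9.15 = 8.7225.
E[X²] = 0.45·70.13 + 0.55·84.2433 = 77.8923.
Var(X) = E[X²] − (E[X])² = 77.8923 − 76.082 = 1.81033.
SD(X) = √1.81033 = 1.34548.

1.3455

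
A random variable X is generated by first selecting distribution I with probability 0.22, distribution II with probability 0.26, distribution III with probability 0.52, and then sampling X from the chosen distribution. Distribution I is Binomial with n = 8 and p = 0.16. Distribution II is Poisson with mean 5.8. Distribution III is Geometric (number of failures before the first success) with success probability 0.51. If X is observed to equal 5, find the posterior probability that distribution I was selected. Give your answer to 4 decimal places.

0.0149

Likelihoods P(X=5 | ·): I: 0.00348037; II: 0.165596; III: 0.0144062.
Posterior ∝ prior × likelihood. Numerator for I: 0.22·0.00348037 = 0.000765682.
Normalizing constant: 0.22·0.00348037 + 0.26·0.165596 + 0.52·0.0144062 = 0.051312.
P(I | observation) = 0.000765682 / 0.051312 = 0.0149221.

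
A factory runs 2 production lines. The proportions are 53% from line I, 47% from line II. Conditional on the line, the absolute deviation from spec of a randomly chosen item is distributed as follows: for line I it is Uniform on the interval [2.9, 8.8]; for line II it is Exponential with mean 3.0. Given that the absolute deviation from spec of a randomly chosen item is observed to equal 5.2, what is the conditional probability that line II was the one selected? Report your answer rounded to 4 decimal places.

0.2356

Likelihoods f(5.2 | ·): I: 0.169492; II: 0.0588981.
Posterior ∝ prior × likelihood. Numerator for II: 0.47·0.0588981 = 0.0276821.
Normalizing constant: 0.53·0.169492 + 0.47·0.0588981 = 0.117513.
P(II | observation) = 0.0276821 / 0.117513 = 0.235567.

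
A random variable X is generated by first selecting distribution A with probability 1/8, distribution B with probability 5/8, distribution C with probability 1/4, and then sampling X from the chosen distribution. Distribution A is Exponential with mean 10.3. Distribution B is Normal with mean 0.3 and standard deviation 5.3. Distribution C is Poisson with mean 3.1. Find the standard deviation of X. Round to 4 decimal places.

Per component, A: μ=10.3, E[X²]=212.18; B: μ=0.3, E[X²]=28.18; C: μ=3.1, E[X²]=12.71.
E[X] = 0.125·10.3 + 0.625·0.3 + 0.25·3.1 = 2.25.
E[X²] = 0.125·212.18 + 0.625·28.18 + 0.25·12.71 = 47.3125.
Var(X) = E[X²] − (E[X])² = 47.3125 − 5.0625 = 42.25.
SD(X) = √42.25 = 6.5.

6.5000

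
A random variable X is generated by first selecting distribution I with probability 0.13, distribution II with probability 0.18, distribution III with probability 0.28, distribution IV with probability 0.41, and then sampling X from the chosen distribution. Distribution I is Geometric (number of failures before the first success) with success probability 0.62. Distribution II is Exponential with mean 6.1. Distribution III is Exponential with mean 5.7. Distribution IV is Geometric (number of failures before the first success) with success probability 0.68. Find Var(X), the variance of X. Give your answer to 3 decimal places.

Per component, I: μ=0.612903, E[X²]=1.3642; II: μ=6.1, E[X²]=74.42; III: μ=5.7, E[X²]=64.98; IV: μ=0.470588, E[X²]=0.913495.
E[X] = 0.13·0.612903 + 0.18·6.1 + 0.28·5.7 + 0.41·0.470588 = 2.96662.
E[X²] = 0.13·1.3642 + 0.18·74.42 + 0.28·64.98 + 0.41·0.913495 = 32.1419.
Var(X) = E[X²] − (E[X])² = 32.1419 − 8.80083 = 23.3411.

23.341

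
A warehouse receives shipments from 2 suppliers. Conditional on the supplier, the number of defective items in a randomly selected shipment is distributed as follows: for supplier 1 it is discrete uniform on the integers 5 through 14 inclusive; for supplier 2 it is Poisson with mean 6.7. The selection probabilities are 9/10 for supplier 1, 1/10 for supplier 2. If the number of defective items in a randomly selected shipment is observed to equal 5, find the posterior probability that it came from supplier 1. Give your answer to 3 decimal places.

0.867

Likelihoods P(X=5 | ·): 1: 0.1; 2: 0.13849.
Posterior ∝ prior × likelihood. Numerator for 1: 0.9·0.1 = 0.09.
Normalizing constant: 0.9·0.1 + 0.1·0.13849 = 0.103849.
P(1 | observation) = 0.09 / 0.103849 = 0.866643.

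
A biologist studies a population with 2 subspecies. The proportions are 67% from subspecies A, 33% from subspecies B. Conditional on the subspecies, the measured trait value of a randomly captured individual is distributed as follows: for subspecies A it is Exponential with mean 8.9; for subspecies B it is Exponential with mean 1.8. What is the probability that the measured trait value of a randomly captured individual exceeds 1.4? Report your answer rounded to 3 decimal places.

Conditional on each subspecies, P(X > 1.4): A: 0.854445; B: 0.459426.
By total probability, P(X > 1.4) = 0.67·0.854445 + 0.33·0.459426 = 0.724089.

0.724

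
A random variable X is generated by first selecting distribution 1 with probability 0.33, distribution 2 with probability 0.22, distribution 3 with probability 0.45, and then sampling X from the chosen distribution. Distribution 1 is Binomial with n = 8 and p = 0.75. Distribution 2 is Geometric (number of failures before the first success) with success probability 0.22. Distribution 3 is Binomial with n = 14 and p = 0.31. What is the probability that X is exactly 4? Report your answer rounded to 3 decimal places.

Conditional on each component, P(X = 4): 1: 0.0865173; 2: 0.0814331; 3: 0.226137.
By total probability, P(X = 4) = 0.33·0.0865173 + 0.22·0.0814331 + 0.45·0.226137 = 0.148228.

0.148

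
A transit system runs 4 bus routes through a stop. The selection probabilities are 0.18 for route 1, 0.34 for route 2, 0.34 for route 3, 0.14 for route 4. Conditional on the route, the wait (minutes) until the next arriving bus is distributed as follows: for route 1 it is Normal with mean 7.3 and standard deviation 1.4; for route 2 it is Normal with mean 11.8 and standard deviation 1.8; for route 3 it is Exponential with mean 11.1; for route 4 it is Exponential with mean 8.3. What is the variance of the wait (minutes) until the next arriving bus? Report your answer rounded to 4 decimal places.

Per component, 1: μ=7.3, E[X²]=55.25; 2: μ=11.8, E[X²]=142.48; 3: μ=11.1, E[X²]=246.42; 4: μ=8.3, E[X²]=137.78.
E[X] = 0.18·7.3 + 0.34·11.8 + 0.34·11.1 + 0.14·8.3 = 10.262.
E[X²] = 0.18·55.25 + 0.34·142.48 + 0.34·246.42 + 0.14·137.78 = 161.46.
Var(X) = E[X²] − (E[X])² = 161.46 − 105.309 = 56.1516.

56.1516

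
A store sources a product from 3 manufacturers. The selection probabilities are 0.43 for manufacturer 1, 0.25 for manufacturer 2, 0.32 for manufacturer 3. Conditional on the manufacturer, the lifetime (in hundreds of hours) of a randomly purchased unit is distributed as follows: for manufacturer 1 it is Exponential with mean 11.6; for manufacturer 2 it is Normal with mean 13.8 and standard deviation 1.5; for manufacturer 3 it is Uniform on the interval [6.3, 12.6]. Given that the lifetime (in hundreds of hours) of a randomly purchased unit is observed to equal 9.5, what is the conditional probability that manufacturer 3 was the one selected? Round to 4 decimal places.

0.7445

Likelihoods f(9.5 | ·): 1: 0.0380075; 2: 0.00436869; 3: 0.15873.
Posterior ∝ prior × likelihood. Numerator for 3: 0.32·0.15873 = 0.0507937.
Normalizing constant: 0.43·0.0380075 + 0.25·0.00436869 + 0.32·0.15873 = 0.0682291.
P(3 | observation) = 0.0507937 / 0.0682291 = 0.744458.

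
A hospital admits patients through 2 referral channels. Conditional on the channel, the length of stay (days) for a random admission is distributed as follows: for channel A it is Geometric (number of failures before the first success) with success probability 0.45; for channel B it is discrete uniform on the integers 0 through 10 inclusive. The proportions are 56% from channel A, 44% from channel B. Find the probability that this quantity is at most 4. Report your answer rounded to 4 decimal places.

0.7318

Conditional on each channel, P(X ≤ 4): A: 0.949672; B: 0.454545.
By total probability, P(X ≤ 4) = 0.56·0.949672 + 0.44·0.454545 = 0.731816.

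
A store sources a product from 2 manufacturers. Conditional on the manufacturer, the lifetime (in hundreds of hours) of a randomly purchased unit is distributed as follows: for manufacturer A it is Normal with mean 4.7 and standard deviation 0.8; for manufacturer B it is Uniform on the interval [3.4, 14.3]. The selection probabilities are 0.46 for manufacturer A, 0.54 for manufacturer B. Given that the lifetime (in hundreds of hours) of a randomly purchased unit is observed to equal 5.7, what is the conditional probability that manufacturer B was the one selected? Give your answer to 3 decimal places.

0.321

Likelihoods f(5.7 | ·): A: 0.228311; B: 0.0917431.
Posterior ∝ prior × likelihood. Numerator for B: 0.54·0.0917431 = 0.0495413.
Normalizing constant: 0.46·0.228311 + 0.54·0.0917431 = 0.154565.
P(B | observation) = 0.0495413 / 0.154565 = 0.320522.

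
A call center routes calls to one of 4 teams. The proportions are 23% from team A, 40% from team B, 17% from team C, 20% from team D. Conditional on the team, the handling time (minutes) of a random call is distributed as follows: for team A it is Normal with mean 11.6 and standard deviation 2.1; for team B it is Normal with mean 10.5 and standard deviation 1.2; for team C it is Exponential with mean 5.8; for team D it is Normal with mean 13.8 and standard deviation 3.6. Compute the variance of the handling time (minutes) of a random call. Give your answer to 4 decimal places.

Per component, A: μ=11.6, E[X²]=138.97; B: μ=10.5, E[X²]=111.69; C: μ=5.8, E[X²]=67.28; D: μ=13.8, E[X²]=203.4.
E[X] = 0.23·11.6 + 0.4·10.5 + 0.17·5.8 + 0.2·13.8 = 10.614.
E[X²] = 0.23·138.97 + 0.4·111.69 + 0.17·67.28 + 0.2·203.4 = 128.757.
Var(X) = E[X²] − (E[X])² = 128.757 − 112.657 = 16.0997.

16.0997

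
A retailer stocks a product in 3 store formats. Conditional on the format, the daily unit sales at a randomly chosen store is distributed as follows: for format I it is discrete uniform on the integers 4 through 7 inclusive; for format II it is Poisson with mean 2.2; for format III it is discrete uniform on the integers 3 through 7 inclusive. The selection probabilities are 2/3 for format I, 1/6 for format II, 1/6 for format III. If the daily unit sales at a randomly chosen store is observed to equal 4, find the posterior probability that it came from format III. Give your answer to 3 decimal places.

0.153

Likelihoods P(X=4 | ·): I: 0.25; II: 0.108151; III: 0.2.
Posterior ∝ prior × likelihood. Numerator for III: 0.166667·0.2 = 0.0333333.
Normalizing constant: 0.666667·0.25 + 0.166667·0.108151 + 0.166667·0.2 = 0.218025.
P(III | observation) = 0.0333333 / 0.218025 = 0.152888.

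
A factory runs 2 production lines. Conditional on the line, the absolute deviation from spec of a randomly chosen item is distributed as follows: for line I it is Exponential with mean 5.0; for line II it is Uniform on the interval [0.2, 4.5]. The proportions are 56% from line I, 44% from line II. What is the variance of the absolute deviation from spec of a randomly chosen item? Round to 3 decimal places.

16.408

Per component, I: μ=5, E[X²]=50; II: μ=2.35, E[X²]=7.06333.
E[X] = 0.56·5 + 0.44·2.35 = 3.834.
E[X²] = 0.56·50 + 0.44·7.06333 = 31.1079.
Var(X) = E[X²] − (E[X])² = 31.1079 − 14.6996 = 16.4083.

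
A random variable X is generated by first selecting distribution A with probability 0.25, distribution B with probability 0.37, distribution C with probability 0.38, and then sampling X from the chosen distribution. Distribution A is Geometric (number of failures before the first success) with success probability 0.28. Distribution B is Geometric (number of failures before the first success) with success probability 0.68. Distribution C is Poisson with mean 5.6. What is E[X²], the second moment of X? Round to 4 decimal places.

For each component E[X²] = Var + (mean)², giving A: 15.7959; B: 0.913495; C: 36.96.
Overall E[X²] = 0.25·15.7959 + 0.37·0.913495 + 0.38·36.96 = 18.3318.

18.3318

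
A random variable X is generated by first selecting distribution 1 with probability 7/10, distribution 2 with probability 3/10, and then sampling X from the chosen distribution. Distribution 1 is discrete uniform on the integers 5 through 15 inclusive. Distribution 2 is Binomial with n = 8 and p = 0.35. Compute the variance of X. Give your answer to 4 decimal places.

Per component, 1: μ=10, E[X²]=110; 2: μ=2.8, E[X²]=9.66.
E[X] = 0.7·10 + 0.3·2.8 = 7.84.
E[X²] = 0.7·110 + 0.3·9.66 = 79.898.
Var(X) = E[X²] − (E[X])² = 79.898 − 61.4656 = 18.4324.

18.4324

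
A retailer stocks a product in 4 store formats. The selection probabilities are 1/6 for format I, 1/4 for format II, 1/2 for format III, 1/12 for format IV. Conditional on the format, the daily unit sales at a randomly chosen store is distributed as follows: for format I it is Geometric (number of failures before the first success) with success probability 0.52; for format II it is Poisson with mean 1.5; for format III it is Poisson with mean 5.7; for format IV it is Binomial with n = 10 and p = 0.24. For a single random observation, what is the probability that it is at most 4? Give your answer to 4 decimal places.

0.6491

Conditional on each format, P(X ≤ 4): I: 0.97452; II: 0.981424; III: 0.327215; IV: 0.933011.
By total probability, P(X ≤ 4) = 0.166667·0.97452 + 0.25·0.981424 + 0.5·0.327215 + 0.0833333·0.933011 = 0.649134.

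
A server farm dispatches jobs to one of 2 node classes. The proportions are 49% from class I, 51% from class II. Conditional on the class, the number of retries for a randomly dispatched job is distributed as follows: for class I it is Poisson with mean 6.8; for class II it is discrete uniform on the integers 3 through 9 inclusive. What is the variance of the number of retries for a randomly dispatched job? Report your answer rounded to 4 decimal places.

5.5319

Per component, I: μ=6.8, E[X²]=53.04; II: μ=6, E[X²]=40.
E[X] = 0.49·6.8 + 0.51·6 = 6.392.
E[X²] = 0.49·53.04 + 0.51·40 = 46.3896.
Var(X) = E[X²] − (E[X])² = 46.3896 − 40.8577 = 5.53194.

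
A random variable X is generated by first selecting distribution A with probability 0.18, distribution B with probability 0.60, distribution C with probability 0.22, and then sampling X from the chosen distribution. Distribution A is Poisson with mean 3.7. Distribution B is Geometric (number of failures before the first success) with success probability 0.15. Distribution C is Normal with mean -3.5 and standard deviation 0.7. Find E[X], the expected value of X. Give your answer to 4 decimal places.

3.2960

Component means — A: 3.7; B: 5.66667; C: -3.5.
E[X] = 0.18·3.7 + 0.6·5.66667 + 0.22·-3.5 = 3.296.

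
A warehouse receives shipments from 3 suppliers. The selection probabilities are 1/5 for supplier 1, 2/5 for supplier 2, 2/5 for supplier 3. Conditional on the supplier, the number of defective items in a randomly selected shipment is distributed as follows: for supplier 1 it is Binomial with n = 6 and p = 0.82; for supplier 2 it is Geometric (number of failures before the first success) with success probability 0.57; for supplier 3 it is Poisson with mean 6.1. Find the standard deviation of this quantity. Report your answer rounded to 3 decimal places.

Per component, 1: μ=4.92, E[X²]=25.092; 2: μ=0.754386, E[X²]=1.89258; 3: μ=6.1, E[X²]=43.31.
E[X] = 0.2·4.92 + 0.4·0.754386 + 0.4·6.1 = 3.72575.
E[X²] = 0.2·25.092 + 0.4·1.89258 + 0.4·43.31 = 23.0994.
Var(X) = E[X²] − (E[X])² = 23.0994 − 13.8812 = 9.21819.
SD(X) = √9.21819 = 3.03615.

3.036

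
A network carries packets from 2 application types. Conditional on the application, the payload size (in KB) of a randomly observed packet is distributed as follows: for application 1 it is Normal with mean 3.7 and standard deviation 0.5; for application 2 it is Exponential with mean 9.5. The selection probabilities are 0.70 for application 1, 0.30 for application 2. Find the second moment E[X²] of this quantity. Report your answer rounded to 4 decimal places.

63.9080

For each component E[X²] = Var + (mean)², giving 1: 13.94; 2: 180.5.
Overall E[X²] = 0.7·13.94 + 0.3·180.5 = 63.908.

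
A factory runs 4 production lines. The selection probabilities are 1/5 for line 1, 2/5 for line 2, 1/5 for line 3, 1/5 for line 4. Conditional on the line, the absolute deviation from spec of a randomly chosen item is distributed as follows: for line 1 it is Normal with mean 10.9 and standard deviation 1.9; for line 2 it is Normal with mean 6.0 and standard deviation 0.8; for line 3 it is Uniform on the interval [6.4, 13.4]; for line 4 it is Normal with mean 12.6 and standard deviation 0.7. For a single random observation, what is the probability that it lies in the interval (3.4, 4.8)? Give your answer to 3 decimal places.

Conditional on each line, P(3.4 < X < 4.8): 1: 0.000622953; 2: 0.0662302; 3: 0; 4: 0.
By total probability, P(3.4 < X < 4.8) = 0.2·0.000622953 + 0.4·0.0662302 + 0.2·0 + 0.2·0 = 0.0266167.

0.027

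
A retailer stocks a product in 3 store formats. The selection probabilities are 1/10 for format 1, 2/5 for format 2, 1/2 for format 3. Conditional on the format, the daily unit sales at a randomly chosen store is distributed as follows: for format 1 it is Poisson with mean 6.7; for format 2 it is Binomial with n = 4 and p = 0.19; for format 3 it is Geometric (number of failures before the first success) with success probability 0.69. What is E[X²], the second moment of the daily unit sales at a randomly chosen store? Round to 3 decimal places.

For each component E[X²] = Var + (mean)², giving 1: 51.59; 2: 1.1932; 3: 0.852972.
Overall E[X²] = 0.1·51.59 + 0.4·1.1932 + 0.5·0.852972 = 6.06277.

6.063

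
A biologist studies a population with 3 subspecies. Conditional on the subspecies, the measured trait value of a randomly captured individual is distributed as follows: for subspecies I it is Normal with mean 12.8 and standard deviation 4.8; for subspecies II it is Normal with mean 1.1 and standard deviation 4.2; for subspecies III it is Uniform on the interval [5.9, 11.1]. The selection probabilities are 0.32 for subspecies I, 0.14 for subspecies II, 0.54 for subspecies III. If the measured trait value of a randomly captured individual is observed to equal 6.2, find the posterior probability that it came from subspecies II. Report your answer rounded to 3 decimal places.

Likelihoods f(6.2 | ·): I: 0.0322942; II: 0.0454443; III: 0.192308.
Posterior ∝ prior × likelihood. Numerator for II: 0.14·0.0454443 = 0.0063622.
Normalizing constant: 0.32·0.0322942 + 0.14·0.0454443 + 0.54·0.192308 = 0.120543.
P(II | observation) = 0.0063622 / 0.120543 = 0.0527797.

0.053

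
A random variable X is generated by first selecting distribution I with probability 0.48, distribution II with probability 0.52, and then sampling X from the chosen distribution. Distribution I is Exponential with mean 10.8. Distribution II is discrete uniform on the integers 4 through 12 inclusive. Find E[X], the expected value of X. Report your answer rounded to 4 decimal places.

Component means — I: 10.8; II: 8.
E[X] = 0.48·10.8 + 0.52·8 = 9.344.

9.3440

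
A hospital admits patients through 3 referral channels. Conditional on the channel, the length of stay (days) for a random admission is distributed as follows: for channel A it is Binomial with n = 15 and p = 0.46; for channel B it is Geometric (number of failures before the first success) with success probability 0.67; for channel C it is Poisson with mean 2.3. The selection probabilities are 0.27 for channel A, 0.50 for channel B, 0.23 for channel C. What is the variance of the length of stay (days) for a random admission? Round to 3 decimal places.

Per component, A: μ=6.9, E[X²]=51.336; B: μ=0.492537, E[X²]=0.977723; C: μ=2.3, E[X²]=7.59.
E[X] = 0.27·6.9 + 0.5·0.492537 + 0.23·2.3 = 2.63827.
E[X²] = 0.27·51.336 + 0.5·0.977723 + 0.23·7.59 = 16.0953.
Var(X) = E[X²] − (E[X])² = 16.0953 − 6.96046 = 9.13482.

9.135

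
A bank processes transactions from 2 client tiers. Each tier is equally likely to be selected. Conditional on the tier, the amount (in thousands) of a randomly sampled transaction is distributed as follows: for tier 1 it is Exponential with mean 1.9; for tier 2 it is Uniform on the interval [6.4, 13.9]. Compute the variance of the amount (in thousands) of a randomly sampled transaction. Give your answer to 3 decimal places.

21.164

Per component, 1: μ=1.9, E[X²]=7.22; 2: μ=10.15, E[X²]=107.71.
E[X] = 0.5·1.9 + 0.5·10.15 = 6.025.
E[X²] = 0.5·7.22 + 0.5·107.71 = 57.465.
Var(X) = E[X²] − (E[X])² = 57.465 − 36.3006 = 21.1644.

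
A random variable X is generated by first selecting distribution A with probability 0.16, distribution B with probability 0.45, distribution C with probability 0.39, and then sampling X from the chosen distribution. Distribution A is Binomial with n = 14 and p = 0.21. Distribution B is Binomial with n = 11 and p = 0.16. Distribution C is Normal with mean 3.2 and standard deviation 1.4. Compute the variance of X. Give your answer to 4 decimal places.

2.2697

Per component, A: μ=2.94, E[X²]=10.9662; B: μ=1.76, E[X²]=4.576; C: μ=3.2, E[X²]=12.2.
E[X] = 0.16·2.94 + 0.45·1.76 + 0.39·3.2 = 2.5104.
E[X²] = 0.16·10.9662 + 0.45·4.576 + 0.39·12.2 = 8.57179.
Var(X) = E[X²] − (E[X])² = 8.57179 − 6.30211 = 2.26968.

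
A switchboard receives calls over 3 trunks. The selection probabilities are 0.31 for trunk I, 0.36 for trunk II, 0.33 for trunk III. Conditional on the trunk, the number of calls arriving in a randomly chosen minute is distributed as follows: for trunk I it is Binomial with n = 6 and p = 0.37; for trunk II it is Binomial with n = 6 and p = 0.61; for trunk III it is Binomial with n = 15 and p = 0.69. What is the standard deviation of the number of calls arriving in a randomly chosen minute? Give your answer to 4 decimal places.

3.7837

Per component, I: μ=2.22, E[X²]=6.327; II: μ=3.66, E[X²]=14.823; III: μ=10.35, E[X²]=110.331.
E[X] = 0.31·2.22 + 0.36·3.66 + 0.33·10.35 = 5.4213.
E[X²] = 0.31·6.327 + 0.36·14.823 + 0.33·110.331 = 43.7069.
Var(X) = E[X²] − (E[X])² = 43.7069 − 29.3905 = 14.3164.
SD(X) = √14.3164 = 3.7837.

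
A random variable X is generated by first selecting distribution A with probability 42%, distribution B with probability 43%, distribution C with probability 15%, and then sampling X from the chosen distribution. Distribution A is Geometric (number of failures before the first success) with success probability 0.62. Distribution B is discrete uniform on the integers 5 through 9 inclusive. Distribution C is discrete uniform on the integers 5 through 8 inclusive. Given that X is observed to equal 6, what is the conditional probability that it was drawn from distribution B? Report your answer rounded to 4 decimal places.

Likelihoods P(X=6 | ·): A: 0.00186678; B: 0.2; C: 0.25.
Posterior ∝ prior × likelihood. Numerator for B: 0.43·0.2 = 0.086.
Normalizing constant: 0.42·0.00186678 + 0.43·0.2 + 0.15·0.25 = 0.124284.
P(B | observation) = 0.086 / 0.124284 = 0.691963.

0.6920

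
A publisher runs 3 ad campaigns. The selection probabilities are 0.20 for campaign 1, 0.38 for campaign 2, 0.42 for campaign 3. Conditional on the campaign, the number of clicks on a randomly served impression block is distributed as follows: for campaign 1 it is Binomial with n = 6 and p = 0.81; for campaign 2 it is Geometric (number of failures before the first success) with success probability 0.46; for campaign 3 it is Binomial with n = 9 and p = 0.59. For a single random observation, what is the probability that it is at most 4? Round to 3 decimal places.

0.547

Conditional on each campaign, P(X ≤ 4): 1: 0.320077; 2: 0.954083; 3: 0.287809.
By total probability, P(X ≤ 4) = 0.2·0.320077 + 0.38·0.954083 + 0.42·0.287809 = 0.547447.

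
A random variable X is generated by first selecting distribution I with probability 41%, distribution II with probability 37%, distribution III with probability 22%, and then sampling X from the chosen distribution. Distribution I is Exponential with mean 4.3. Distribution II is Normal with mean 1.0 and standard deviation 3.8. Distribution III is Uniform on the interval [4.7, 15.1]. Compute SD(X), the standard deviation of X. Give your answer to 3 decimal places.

5.083

Per component, I: μ=4.3, E[X²]=36.98; II: μ=1, E[X²]=15.44; III: μ=9.9, E[X²]=107.023.
E[X] = 0.41·4.3 + 0.37·1 + 0.22·9.9 = 4.311.
E[X²] = 0.41·36.98 + 0.37·15.44 + 0.22·107.023 = 44.4197.
Var(X) = E[X²] − (E[X])² = 44.4197 − 18.5847 = 25.835.
SD(X) = √25.835 = 5.08282.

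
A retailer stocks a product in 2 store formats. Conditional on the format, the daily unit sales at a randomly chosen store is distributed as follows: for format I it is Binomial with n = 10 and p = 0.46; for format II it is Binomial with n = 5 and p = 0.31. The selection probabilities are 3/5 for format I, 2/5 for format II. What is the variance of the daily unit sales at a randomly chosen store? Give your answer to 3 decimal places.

4.151

Per component, I: μ=4.6, E[X²]=23.644; II: μ=1.55, E[X²]=3.472.
E[X] = 0.6·4.6 + 0.4·1.55 = 3.38.
E[X²] = 0.6·23.644 + 0.4·3.472 = 15.5752.
Var(X) = E[X²] − (E[X])² = 15.5752 − 11.4244 = 4.1508.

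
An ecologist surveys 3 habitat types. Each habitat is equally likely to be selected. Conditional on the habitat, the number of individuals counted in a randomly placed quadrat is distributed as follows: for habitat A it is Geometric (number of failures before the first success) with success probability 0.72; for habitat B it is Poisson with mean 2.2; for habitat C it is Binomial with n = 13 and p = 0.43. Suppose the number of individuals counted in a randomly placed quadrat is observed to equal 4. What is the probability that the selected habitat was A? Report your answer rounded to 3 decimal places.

Likelihoods P(X=4 | ·): A: 0.00442552; B: 0.108151; C: 0.155258.
Posterior ∝ prior × likelihood. Numerator for A: 0.333333·0.00442552 = 0.00147517.
Normalizing constant: 0.333333·0.00442552 + 0.333333·0.108151 + 0.333333·0.155258 = 0.0892782.
P(A | observation) = 0.00147517 / 0.0892782 = 0.0165233.

0.017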